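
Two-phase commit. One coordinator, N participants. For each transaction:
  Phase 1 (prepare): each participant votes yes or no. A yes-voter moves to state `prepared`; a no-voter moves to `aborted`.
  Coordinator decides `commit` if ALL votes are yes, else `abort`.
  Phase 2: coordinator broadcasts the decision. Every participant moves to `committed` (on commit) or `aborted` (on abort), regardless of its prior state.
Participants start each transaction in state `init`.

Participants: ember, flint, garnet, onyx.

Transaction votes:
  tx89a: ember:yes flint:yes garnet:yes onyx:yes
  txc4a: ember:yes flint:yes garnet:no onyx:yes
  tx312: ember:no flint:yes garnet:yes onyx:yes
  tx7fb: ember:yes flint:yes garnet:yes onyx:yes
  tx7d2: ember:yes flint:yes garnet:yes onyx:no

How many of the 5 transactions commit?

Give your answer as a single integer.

Answer: 2

Derivation:
tx89a: all yes -> commit (commits=1)
txc4a: no from garnet -> abort (commits=1)
tx312: no from ember -> abort (commits=1)
tx7fb: all yes -> commit (commits=2)
tx7d2: no from onyx -> abort (commits=2)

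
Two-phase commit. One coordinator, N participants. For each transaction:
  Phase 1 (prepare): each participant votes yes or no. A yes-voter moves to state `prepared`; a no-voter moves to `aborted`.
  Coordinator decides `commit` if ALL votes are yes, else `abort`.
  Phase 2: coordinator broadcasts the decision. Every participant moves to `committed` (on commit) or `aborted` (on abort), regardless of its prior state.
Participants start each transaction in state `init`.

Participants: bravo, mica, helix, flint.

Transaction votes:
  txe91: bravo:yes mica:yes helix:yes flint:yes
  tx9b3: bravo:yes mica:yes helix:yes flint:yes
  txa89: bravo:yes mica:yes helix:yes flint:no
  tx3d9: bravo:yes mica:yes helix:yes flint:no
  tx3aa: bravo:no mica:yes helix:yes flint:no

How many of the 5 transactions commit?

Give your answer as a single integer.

txe91: all yes -> commit (commits=1)
tx9b3: all yes -> commit (commits=2)
txa89: no from flint -> abort (commits=2)
tx3d9: no from flint -> abort (commits=2)
tx3aa: no from bravo, flint -> abort (commits=2)

Answer: 2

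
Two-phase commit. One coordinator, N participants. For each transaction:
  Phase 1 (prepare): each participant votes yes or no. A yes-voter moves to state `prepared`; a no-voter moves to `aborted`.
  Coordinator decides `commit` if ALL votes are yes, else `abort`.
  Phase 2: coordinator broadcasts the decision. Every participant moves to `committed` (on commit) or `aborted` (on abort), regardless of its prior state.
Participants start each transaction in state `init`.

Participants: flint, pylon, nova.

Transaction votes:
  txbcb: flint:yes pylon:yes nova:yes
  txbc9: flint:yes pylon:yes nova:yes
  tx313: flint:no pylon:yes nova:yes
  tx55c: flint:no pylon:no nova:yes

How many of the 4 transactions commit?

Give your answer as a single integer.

Answer: 2

Derivation:
txbcb: all yes -> commit (commits=1)
txbc9: all yes -> commit (commits=2)
tx313: no from flint -> abort (commits=2)
tx55c: no from flint, pylon -> abort (commits=2)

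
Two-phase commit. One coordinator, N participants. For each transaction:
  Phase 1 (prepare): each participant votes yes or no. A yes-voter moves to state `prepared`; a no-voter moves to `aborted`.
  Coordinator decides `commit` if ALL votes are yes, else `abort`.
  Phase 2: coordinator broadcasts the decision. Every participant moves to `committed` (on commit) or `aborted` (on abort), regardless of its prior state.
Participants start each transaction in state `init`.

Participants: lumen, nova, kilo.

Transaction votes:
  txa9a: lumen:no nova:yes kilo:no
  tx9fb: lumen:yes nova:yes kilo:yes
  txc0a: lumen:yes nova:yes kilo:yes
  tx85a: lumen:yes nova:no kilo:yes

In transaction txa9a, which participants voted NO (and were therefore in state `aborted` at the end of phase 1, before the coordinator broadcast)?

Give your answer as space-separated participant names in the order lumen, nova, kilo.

Txn txa9a phase 1: lumen no -> aborted; nova yes -> prepared; kilo no -> aborted

Answer: lumen kilo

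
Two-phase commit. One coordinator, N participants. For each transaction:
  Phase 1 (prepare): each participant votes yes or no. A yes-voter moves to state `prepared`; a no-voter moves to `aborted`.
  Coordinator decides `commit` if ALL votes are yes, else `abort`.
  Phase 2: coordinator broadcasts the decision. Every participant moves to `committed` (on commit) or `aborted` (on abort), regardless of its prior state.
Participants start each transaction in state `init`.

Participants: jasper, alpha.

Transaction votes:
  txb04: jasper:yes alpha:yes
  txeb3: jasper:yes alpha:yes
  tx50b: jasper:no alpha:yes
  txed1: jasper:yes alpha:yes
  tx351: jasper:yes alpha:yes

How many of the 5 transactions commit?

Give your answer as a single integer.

Answer: 4

Derivation:
txb04: all yes -> commit (commits=1)
txeb3: all yes -> commit (commits=2)
tx50b: no from jasper -> abort (commits=2)
txed1: all yes -> commit (commits=3)
tx351: all yes -> commit (commits=4)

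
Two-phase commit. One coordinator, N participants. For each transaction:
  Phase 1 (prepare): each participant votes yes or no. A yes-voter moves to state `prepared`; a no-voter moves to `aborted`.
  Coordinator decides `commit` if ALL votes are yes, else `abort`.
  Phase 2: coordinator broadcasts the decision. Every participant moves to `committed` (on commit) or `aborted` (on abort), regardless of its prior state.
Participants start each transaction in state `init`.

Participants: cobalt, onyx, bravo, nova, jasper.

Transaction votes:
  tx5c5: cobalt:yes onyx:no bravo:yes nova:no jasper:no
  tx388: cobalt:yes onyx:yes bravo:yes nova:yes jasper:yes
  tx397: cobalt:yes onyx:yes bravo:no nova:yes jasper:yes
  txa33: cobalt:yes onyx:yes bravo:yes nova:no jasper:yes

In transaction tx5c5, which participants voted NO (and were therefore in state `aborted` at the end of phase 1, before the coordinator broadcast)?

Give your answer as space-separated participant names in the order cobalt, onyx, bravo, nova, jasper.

Answer: onyx nova jasper

Derivation:
Txn tx5c5 phase 1: cobalt yes -> prepared; onyx no -> aborted; bravo yes -> prepared; nova no -> aborted; jasper no -> aborted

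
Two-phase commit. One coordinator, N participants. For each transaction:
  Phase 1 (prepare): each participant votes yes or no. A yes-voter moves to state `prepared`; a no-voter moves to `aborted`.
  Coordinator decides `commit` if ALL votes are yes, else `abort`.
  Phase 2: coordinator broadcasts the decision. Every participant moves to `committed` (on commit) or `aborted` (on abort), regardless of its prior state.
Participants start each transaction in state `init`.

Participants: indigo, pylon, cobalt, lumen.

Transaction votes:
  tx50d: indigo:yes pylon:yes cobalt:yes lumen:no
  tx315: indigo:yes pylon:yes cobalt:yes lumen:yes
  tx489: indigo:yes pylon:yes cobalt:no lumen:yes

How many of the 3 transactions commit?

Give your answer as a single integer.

Answer: 1

Derivation:
tx50d: no from lumen -> abort (commits=0)
tx315: all yes -> commit (commits=1)
tx489: no from cobalt -> abort (commits=1)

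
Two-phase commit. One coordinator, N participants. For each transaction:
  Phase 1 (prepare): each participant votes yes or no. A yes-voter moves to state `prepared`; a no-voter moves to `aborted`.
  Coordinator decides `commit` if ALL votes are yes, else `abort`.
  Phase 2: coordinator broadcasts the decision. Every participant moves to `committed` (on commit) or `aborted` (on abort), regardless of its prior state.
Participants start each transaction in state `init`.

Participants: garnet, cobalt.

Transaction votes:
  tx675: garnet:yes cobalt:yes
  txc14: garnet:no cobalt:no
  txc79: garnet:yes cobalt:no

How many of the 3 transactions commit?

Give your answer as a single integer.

Answer: 1

Derivation:
tx675: all yes -> commit (commits=1)
txc14: no from garnet, cobalt -> abort (commits=1)
txc79: no from cobalt -> abort (commits=1)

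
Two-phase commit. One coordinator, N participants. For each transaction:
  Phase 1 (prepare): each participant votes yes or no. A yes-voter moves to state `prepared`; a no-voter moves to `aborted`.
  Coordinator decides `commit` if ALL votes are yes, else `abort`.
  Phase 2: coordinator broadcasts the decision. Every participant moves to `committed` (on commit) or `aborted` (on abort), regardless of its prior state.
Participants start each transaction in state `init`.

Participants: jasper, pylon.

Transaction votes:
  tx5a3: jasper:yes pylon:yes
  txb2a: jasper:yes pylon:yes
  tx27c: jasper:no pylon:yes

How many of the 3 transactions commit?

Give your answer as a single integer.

Answer: 2

Derivation:
tx5a3: all yes -> commit (commits=1)
txb2a: all yes -> commit (commits=2)
tx27c: no from jasper -> abort (commits=2)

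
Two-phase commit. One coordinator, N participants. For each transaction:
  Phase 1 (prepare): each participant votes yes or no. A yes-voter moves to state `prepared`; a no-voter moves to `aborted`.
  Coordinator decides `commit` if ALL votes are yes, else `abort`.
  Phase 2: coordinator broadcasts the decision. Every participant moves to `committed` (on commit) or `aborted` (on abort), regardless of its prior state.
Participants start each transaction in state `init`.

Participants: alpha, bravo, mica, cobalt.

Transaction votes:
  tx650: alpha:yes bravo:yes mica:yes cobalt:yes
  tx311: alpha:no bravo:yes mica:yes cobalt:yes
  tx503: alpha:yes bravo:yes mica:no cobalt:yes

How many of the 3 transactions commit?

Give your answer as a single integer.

tx650: all yes -> commit (commits=1)
tx311: no from alpha -> abort (commits=1)
tx503: no from mica -> abort (commits=1)

Answer: 1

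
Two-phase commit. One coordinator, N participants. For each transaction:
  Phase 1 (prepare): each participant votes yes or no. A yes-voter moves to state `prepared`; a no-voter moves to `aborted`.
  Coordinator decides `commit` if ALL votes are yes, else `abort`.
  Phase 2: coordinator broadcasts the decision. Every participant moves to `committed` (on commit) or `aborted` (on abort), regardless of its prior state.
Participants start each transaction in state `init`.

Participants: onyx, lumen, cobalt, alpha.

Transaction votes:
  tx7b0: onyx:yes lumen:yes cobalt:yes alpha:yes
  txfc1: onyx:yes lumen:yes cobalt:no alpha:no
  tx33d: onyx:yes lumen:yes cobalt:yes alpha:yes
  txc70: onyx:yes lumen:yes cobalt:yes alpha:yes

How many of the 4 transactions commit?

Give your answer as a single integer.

Answer: 3

Derivation:
tx7b0: all yes -> commit (commits=1)
txfc1: no from cobalt, alpha -> abort (commits=1)
tx33d: all yes -> commit (commits=2)
txc70: all yes -> commit (commits=3)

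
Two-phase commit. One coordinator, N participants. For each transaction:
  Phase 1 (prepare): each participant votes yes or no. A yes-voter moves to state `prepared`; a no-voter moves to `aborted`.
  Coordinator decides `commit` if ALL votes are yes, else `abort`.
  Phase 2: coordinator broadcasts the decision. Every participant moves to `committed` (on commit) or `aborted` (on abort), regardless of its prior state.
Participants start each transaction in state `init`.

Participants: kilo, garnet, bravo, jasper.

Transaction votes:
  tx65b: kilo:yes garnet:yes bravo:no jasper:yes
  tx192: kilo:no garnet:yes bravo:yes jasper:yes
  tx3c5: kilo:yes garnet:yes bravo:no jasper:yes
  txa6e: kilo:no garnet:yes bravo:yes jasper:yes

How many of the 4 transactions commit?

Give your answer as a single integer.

Answer: 0

Derivation:
tx65b: no from bravo -> abort (commits=0)
tx192: no from kilo -> abort (commits=0)
tx3c5: no from bravo -> abort (commits=0)
txa6e: no from kilo -> abort (commits=0)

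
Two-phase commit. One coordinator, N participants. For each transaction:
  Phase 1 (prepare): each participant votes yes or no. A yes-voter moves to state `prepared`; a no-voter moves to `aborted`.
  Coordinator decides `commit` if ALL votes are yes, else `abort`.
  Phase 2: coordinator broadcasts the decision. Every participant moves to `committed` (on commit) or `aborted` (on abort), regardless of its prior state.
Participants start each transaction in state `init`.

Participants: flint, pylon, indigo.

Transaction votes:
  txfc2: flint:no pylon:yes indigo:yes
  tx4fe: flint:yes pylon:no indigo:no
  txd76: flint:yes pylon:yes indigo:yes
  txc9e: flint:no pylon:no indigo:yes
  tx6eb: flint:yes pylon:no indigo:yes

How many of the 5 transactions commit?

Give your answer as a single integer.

Answer: 1

Derivation:
txfc2: no from flint -> abort (commits=0)
tx4fe: no from pylon, indigo -> abort (commits=0)
txd76: all yes -> commit (commits=1)
txc9e: no from flint, pylon -> abort (commits=1)
tx6eb: no from pylon -> abort (commits=1)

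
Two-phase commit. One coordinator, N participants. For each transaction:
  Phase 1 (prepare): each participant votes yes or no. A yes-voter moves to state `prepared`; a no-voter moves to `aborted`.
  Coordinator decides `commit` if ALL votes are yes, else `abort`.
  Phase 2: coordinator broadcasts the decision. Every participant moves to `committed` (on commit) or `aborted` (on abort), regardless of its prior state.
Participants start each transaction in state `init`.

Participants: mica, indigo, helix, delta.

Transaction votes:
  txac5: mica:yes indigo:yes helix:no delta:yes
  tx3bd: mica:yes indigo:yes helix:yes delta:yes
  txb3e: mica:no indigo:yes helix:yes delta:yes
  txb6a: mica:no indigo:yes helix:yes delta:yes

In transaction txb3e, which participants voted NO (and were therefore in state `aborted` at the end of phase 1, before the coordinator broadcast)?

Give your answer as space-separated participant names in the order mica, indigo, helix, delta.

Txn txb3e phase 1: mica no -> aborted; indigo yes -> prepared; helix yes -> prepared; delta yes -> prepared

Answer: mica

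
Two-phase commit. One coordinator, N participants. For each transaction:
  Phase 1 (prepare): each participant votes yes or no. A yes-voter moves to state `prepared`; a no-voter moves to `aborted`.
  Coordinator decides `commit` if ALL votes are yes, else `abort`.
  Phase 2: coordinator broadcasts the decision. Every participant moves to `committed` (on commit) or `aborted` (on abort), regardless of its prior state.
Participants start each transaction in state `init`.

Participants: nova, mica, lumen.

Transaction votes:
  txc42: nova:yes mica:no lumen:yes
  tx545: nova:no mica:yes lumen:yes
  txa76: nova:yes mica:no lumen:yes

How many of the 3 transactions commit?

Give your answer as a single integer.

Answer: 0

Derivation:
txc42: no from mica -> abort (commits=0)
tx545: no from nova -> abort (commits=0)
txa76: no from mica -> abort (commits=0)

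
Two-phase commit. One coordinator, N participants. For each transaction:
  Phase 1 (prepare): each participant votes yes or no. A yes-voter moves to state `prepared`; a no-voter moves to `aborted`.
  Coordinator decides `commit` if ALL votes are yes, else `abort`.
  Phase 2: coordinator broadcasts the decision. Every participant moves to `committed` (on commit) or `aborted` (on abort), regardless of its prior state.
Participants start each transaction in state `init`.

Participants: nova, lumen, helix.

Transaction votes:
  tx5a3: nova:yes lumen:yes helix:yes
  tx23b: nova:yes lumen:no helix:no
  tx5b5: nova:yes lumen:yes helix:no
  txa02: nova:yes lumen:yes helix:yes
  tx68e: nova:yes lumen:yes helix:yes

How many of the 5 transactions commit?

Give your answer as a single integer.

Answer: 3

Derivation:
tx5a3: all yes -> commit (commits=1)
tx23b: no from lumen, helix -> abort (commits=1)
tx5b5: no from helix -> abort (commits=1)
txa02: all yes -> commit (commits=2)
tx68e: all yes -> commit (commits=3)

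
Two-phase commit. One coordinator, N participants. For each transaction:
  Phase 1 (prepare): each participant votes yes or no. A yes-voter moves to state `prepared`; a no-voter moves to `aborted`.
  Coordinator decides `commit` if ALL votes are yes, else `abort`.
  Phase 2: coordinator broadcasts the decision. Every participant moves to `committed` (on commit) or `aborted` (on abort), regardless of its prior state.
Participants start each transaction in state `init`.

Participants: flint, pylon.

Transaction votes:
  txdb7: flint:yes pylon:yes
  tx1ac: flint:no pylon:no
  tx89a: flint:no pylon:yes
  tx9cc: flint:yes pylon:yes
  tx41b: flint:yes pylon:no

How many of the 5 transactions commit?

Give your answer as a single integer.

txdb7: all yes -> commit (commits=1)
tx1ac: no from flint, pylon -> abort (commits=1)
tx89a: no from flint -> abort (commits=1)
tx9cc: all yes -> commit (commits=2)
tx41b: no from pylon -> abort (commits=2)

Answer: 2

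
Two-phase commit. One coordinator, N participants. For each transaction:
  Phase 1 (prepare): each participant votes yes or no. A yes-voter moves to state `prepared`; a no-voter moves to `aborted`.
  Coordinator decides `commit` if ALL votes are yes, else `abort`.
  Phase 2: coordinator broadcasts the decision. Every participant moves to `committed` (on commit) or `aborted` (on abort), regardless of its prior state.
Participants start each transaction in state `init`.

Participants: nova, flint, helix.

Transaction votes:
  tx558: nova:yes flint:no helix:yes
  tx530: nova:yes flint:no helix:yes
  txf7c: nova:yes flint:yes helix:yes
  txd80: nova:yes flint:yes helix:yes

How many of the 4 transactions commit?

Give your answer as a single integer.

Answer: 2

Derivation:
tx558: no from flint -> abort (commits=0)
tx530: no from flint -> abort (commits=0)
txf7c: all yes -> commit (commits=1)
txd80: all yes -> commit (commits=2)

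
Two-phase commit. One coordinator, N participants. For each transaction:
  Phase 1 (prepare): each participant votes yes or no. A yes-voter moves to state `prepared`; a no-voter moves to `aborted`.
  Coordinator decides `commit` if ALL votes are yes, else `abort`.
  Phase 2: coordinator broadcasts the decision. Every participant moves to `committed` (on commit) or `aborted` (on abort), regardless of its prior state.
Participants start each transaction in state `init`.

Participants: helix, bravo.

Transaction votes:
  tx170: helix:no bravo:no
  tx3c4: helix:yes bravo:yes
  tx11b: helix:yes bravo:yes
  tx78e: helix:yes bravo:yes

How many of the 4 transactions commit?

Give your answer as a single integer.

tx170: no from helix, bravo -> abort (commits=0)
tx3c4: all yes -> commit (commits=1)
tx11b: all yes -> commit (commits=2)
tx78e: all yes -> commit (commits=3)

Answer: 3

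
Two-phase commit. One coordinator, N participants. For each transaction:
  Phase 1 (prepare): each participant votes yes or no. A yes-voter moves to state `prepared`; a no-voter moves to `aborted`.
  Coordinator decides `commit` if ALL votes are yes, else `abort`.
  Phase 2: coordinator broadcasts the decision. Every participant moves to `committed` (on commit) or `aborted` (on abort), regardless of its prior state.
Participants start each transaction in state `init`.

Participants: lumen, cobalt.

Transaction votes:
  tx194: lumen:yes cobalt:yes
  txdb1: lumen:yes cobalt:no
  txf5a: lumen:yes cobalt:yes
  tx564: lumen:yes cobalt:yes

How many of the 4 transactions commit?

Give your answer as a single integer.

Answer: 3

Derivation:
tx194: all yes -> commit (commits=1)
txdb1: no from cobalt -> abort (commits=1)
txf5a: all yes -> commit (commits=2)
tx564: all yes -> commit (commits=3)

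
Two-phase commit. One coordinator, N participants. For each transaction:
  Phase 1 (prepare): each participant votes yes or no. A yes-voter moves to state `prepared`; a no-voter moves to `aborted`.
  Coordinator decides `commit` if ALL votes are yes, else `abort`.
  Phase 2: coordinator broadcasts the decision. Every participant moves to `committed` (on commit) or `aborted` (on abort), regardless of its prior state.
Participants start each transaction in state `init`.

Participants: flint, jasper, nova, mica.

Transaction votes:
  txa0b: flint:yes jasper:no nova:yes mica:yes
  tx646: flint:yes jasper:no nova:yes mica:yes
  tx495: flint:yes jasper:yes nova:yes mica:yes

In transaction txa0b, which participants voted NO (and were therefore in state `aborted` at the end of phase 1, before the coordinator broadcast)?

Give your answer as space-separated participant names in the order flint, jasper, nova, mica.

Answer: jasper

Derivation:
Txn txa0b phase 1: flint yes -> prepared; jasper no -> aborted; nova yes -> prepared; mica yes -> prepared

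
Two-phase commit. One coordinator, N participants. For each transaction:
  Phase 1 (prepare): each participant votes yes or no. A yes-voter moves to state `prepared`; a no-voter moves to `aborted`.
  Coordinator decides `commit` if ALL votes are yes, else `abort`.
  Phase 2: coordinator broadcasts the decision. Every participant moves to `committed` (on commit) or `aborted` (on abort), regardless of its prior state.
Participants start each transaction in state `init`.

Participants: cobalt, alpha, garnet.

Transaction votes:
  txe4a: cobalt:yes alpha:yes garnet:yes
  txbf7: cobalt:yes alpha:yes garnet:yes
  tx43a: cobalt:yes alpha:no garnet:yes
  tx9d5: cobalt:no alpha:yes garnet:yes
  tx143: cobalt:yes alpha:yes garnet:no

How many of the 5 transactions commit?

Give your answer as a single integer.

Answer: 2

Derivation:
txe4a: all yes -> commit (commits=1)
txbf7: all yes -> commit (commits=2)
tx43a: no from alpha -> abort (commits=2)
tx9d5: no from cobalt -> abort (commits=2)
tx143: no from garnet -> abort (commits=2)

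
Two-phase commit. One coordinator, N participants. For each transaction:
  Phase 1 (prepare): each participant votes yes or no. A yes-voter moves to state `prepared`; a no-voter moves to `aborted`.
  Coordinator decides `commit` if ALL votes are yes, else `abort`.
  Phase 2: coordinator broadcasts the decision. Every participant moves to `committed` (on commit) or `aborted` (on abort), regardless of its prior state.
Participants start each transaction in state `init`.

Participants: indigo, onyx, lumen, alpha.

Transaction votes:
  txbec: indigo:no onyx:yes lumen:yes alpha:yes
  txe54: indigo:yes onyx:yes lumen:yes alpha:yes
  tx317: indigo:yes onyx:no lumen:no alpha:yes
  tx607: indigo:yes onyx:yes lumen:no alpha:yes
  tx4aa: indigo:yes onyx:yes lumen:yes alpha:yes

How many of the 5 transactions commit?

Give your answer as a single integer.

Answer: 2

Derivation:
txbec: no from indigo -> abort (commits=0)
txe54: all yes -> commit (commits=1)
tx317: no from onyx, lumen -> abort (commits=1)
tx607: no from lumen -> abort (commits=1)
tx4aa: all yes -> commit (commits=2)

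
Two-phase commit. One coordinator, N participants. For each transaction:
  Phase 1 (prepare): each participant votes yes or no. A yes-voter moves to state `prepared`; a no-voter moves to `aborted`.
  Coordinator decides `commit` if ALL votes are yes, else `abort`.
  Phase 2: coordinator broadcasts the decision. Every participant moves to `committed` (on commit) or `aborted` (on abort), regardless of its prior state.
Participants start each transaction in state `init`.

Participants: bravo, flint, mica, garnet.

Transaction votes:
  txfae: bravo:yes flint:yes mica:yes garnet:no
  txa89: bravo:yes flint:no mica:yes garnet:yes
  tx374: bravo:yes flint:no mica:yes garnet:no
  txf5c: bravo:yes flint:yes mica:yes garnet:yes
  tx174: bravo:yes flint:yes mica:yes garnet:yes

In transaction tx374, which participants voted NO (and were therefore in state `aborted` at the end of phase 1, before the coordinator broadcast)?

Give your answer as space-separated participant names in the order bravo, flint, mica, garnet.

Txn tx374 phase 1: bravo yes -> prepared; flint no -> aborted; mica yes -> prepared; garnet no -> aborted

Answer: flint garnet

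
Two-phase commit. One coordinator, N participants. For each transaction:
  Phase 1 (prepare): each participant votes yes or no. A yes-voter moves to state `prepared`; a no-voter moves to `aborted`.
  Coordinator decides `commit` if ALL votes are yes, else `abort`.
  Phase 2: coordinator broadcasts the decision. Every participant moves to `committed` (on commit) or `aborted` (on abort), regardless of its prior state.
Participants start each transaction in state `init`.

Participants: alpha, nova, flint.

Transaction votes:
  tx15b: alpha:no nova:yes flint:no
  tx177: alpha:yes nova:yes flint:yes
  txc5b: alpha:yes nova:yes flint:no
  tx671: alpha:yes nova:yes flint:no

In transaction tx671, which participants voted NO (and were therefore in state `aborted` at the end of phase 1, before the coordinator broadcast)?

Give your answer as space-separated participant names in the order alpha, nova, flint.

Txn tx671 phase 1: alpha yes -> prepared; nova yes -> prepared; flint no -> aborted

Answer: flint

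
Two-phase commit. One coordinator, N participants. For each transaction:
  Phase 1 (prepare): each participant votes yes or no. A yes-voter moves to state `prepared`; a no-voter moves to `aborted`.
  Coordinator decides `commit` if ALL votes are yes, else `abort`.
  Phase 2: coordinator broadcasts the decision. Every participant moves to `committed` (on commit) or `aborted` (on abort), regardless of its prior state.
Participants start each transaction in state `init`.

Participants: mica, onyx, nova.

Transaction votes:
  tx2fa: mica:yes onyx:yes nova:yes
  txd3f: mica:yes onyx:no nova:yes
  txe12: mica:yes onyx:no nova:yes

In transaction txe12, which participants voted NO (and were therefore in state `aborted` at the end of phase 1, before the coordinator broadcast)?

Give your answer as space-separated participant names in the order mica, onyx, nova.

Answer: onyx

Derivation:
Txn txe12 phase 1: mica yes -> prepared; onyx no -> aborted; nova yes -> prepared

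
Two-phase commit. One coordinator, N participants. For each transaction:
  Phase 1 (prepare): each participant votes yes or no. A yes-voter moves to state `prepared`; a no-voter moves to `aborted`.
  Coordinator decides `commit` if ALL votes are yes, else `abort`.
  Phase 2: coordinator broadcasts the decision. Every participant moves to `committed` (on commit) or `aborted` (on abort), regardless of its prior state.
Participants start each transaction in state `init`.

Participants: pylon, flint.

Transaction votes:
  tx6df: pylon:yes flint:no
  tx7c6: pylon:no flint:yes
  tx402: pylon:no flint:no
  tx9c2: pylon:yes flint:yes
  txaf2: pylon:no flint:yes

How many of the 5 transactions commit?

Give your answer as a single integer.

Answer: 1

Derivation:
tx6df: no from flint -> abort (commits=0)
tx7c6: no from pylon -> abort (commits=0)
tx402: no from pylon, flint -> abort (commits=0)
tx9c2: all yes -> commit (commits=1)
txaf2: no from pylon -> abort (commits=1)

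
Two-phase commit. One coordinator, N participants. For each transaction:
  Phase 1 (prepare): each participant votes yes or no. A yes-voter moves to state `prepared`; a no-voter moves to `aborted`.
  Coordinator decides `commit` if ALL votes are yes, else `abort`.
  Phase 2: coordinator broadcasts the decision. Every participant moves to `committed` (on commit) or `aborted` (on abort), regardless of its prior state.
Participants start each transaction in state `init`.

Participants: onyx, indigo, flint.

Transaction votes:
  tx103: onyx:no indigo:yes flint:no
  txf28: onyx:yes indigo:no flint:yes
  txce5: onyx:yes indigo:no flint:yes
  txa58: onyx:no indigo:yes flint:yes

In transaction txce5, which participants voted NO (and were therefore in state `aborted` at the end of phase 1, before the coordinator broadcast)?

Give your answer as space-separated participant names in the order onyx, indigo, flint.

Txn txce5 phase 1: onyx yes -> prepared; indigo no -> aborted; flint yes -> prepared

Answer: indigo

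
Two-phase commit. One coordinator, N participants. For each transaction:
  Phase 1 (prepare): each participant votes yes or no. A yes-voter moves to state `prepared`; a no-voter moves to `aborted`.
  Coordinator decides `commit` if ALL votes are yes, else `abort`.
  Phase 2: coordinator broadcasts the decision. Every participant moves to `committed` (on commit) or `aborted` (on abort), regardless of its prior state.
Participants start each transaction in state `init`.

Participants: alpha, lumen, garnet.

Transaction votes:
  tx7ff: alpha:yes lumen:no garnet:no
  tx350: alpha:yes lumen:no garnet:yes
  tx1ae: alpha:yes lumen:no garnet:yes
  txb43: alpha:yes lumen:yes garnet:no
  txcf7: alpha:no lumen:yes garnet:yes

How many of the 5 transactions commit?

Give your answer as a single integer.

tx7ff: no from lumen, garnet -> abort (commits=0)
tx350: no from lumen -> abort (commits=0)
tx1ae: no from lumen -> abort (commits=0)
txb43: no from garnet -> abort (commits=0)
txcf7: no from alpha -> abort (commits=0)

Answer: 0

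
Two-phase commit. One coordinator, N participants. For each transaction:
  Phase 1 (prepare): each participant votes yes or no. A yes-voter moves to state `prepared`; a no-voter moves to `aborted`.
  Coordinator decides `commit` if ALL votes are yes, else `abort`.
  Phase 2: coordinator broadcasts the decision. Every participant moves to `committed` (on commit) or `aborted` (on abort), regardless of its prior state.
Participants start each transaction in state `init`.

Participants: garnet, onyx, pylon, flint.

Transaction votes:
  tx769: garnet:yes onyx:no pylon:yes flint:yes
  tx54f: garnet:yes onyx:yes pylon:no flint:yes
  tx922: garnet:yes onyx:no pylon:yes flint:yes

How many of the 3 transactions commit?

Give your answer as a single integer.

Answer: 0

Derivation:
tx769: no from onyx -> abort (commits=0)
tx54f: no from pylon -> abort (commits=0)
tx922: no from onyx -> abort (commits=0)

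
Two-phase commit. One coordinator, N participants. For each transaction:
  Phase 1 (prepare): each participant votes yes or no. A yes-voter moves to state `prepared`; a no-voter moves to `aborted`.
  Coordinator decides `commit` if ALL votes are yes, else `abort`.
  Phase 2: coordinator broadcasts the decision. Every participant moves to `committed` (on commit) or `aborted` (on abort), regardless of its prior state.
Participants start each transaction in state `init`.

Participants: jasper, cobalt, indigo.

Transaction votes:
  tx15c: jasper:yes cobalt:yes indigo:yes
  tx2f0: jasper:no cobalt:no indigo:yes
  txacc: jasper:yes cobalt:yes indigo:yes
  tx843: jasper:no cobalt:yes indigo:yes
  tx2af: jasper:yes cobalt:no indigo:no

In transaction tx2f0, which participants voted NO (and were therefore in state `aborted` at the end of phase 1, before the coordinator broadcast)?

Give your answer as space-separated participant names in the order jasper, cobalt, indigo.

Answer: jasper cobalt

Derivation:
Txn tx2f0 phase 1: jasper no -> aborted; cobalt no -> aborted; indigo yes -> prepared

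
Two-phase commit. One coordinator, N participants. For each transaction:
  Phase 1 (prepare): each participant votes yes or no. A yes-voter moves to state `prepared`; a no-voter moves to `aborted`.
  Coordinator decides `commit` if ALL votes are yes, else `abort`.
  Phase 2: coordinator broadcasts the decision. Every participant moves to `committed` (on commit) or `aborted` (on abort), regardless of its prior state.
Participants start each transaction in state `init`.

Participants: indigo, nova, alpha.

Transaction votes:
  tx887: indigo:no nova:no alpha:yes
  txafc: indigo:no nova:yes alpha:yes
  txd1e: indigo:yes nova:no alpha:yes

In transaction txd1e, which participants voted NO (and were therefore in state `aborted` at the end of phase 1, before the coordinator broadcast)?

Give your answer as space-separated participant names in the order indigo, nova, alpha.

Answer: nova

Derivation:
Txn txd1e phase 1: indigo yes -> prepared; nova no -> aborted; alpha yes -> prepared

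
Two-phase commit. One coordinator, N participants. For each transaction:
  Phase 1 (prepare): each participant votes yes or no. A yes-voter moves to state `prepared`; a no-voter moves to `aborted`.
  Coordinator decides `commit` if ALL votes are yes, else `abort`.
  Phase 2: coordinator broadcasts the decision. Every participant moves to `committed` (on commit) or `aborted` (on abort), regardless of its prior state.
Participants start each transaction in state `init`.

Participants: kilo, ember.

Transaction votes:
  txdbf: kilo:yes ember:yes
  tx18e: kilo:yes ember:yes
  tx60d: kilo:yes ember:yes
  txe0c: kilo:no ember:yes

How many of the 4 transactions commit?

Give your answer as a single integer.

txdbf: all yes -> commit (commits=1)
tx18e: all yes -> commit (commits=2)
tx60d: all yes -> commit (commits=3)
txe0c: no from kilo -> abort (commits=3)

Answer: 3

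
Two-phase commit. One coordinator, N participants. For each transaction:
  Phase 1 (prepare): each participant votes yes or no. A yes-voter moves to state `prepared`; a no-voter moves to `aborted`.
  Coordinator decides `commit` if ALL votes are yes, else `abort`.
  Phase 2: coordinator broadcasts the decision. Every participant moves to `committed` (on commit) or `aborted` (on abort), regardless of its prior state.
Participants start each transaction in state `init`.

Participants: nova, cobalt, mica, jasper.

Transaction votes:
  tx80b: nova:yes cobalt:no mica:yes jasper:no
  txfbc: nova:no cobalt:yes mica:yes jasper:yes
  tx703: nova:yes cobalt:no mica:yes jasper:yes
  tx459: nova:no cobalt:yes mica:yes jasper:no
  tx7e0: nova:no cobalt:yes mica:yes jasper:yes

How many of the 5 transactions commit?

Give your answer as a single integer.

tx80b: no from cobalt, jasper -> abort (commits=0)
txfbc: no from nova -> abort (commits=0)
tx703: no from cobalt -> abort (commits=0)
tx459: no from nova, jasper -> abort (commits=0)
tx7e0: no from nova -> abort (commits=0)

Answer: 0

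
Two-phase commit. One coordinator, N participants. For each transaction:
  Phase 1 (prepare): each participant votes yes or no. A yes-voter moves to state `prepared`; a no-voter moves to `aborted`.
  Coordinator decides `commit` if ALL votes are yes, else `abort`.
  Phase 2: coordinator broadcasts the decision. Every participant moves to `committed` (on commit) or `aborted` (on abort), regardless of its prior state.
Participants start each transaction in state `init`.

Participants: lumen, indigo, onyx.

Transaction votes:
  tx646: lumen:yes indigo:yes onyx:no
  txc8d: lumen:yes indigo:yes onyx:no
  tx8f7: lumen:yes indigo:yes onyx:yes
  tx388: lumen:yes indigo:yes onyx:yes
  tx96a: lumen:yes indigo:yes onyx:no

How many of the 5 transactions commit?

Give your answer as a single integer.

Answer: 2

Derivation:
tx646: no from onyx -> abort (commits=0)
txc8d: no from onyx -> abort (commits=0)
tx8f7: all yes -> commit (commits=1)
tx388: all yes -> commit (commits=2)
tx96a: no from onyx -> abort (commits=2)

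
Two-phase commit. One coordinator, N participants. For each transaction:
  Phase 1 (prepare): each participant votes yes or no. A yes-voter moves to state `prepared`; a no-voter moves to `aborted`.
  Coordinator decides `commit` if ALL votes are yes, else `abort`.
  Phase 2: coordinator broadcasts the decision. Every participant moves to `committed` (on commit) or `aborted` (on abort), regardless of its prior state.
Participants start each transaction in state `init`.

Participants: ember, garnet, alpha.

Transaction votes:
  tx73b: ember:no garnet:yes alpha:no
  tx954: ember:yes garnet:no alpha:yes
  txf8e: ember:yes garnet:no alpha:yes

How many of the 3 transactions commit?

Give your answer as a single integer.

tx73b: no from ember, alpha -> abort (commits=0)
tx954: no from garnet -> abort (commits=0)
txf8e: no from garnet -> abort (commits=0)

Answer: 0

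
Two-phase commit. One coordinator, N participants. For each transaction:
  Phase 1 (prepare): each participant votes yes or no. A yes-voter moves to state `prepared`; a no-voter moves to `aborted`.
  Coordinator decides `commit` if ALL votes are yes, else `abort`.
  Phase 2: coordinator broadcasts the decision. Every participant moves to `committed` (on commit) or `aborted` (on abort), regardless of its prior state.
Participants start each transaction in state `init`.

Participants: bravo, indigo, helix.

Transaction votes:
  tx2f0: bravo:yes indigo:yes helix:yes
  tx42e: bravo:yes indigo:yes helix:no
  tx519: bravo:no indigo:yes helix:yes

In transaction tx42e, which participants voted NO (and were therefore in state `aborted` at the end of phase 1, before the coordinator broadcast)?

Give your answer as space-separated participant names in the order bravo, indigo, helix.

Txn tx42e phase 1: bravo yes -> prepared; indigo yes -> prepared; helix no -> aborted

Answer: helix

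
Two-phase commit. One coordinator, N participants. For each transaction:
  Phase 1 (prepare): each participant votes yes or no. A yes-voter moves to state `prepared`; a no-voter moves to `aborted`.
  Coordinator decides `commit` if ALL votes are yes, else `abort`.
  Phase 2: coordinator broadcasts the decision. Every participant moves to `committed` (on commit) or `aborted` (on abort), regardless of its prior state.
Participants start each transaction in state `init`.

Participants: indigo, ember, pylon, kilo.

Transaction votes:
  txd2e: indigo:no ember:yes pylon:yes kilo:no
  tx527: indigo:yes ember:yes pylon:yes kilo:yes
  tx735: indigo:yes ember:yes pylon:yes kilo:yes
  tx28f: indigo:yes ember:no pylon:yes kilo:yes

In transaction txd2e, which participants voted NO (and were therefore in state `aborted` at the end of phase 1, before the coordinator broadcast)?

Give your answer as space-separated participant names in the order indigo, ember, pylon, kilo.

Txn txd2e phase 1: indigo no -> aborted; ember yes -> prepared; pylon yes -> prepared; kilo no -> aborted

Answer: indigo kilo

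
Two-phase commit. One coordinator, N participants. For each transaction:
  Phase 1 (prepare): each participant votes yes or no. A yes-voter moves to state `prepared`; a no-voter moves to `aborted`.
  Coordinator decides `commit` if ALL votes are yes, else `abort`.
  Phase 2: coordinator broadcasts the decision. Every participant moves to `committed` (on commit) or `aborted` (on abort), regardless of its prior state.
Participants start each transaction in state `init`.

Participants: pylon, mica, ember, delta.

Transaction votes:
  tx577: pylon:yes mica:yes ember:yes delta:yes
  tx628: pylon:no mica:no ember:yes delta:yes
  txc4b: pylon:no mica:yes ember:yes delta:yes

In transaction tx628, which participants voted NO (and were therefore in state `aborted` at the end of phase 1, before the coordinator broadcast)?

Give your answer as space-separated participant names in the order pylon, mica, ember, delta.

Answer: pylon mica

Derivation:
Txn tx628 phase 1: pylon no -> aborted; mica no -> aborted; ember yes -> prepared; delta yes -> prepared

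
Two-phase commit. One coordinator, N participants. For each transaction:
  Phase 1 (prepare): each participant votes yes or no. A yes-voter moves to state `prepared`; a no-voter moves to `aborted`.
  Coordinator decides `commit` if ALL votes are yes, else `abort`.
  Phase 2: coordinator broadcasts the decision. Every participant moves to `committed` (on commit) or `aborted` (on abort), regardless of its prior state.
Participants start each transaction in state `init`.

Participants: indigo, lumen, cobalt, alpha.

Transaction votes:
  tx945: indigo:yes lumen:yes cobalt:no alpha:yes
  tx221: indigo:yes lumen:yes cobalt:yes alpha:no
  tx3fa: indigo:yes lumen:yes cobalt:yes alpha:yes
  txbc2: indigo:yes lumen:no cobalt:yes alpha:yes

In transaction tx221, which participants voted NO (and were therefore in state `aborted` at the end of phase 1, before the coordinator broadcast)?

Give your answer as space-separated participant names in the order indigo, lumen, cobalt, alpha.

Answer: alpha

Derivation:
Txn tx221 phase 1: indigo yes -> prepared; lumen yes -> prepared; cobalt yes -> prepared; alpha no -> aborted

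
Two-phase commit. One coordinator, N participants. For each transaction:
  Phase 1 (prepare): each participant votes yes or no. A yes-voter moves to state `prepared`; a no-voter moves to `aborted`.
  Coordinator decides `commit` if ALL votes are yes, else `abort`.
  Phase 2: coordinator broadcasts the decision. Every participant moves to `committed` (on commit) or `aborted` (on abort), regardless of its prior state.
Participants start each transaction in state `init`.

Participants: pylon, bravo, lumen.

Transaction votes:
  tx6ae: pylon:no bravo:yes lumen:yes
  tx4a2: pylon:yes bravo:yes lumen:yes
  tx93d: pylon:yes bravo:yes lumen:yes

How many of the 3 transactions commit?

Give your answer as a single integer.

Answer: 2

Derivation:
tx6ae: no from pylon -> abort (commits=0)
tx4a2: all yes -> commit (commits=1)
tx93d: all yes -> commit (commits=2)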